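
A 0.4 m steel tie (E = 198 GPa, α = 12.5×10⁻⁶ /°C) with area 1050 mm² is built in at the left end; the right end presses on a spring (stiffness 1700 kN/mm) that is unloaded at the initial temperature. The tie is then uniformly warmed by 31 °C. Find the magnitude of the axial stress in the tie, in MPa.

σ ≈ 58.8 MPa (compressive)

The unrestrained thermal change is αΔT L = 12.5×10⁻⁶ × 31 × 400 = 0.155 mm.
With a force P in the spring, the elastic change of the tie is PL/(AE) and that of the spring is P/k; compatibility requires their sum to equal δ_free.
P [ L/(AE) + 1/k ] = δ_free → P [ 400/(1050×198×10³) + 1/(1700×10³) ] = 0.155.
P = 0.155 / 2.512×10⁻⁶ = 61700 N.
σ = P/A = 61700/1050 = 58.76 MPa.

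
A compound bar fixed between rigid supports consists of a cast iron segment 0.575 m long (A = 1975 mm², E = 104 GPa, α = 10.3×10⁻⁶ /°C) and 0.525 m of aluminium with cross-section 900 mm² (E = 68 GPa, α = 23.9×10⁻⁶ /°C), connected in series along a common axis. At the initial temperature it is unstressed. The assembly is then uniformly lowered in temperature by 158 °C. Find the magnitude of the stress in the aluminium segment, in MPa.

σ ≈ 285 MPa (tensile)

If the supports were absent, the total length change would be Σ αᵢΔT Lᵢ = 10.3×10⁻⁶×158×575 + 23.9×10⁻⁶×158×525 = 2.918 mm.
The rigid supports impose zero overall length change; the single axial force P common to all segments must satisfy P Σ Lᵢ/(AᵢEᵢ) = δ_free.
The series flexibility is Σ Lᵢ/(AᵢEᵢ) = 575/(1975×104×10³) + 525/(900×68×10³) = 1.138×10⁻⁵ mm/N.
P = 2.918 / 1.138×10⁻⁵ = 256500 N = 256.5 kN, tensile.
σ_{aluminium} = P / A = 256500 / 900 = 285 MPa.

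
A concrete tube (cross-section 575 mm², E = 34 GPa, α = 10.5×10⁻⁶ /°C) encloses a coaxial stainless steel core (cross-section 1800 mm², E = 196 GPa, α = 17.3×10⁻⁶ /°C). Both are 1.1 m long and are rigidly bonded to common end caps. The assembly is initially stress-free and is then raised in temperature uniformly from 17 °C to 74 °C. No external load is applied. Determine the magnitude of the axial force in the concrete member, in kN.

Equilibrium of a rigid end plate with no external load gives equal and opposite internal forces ±P in the two members. Since α_{stainless steel} > α_{concrete}, heating drives the stainless steel into compression and the concrete into tension.
Setting the final lengths equal and cancelling L: (α₁ − α₂)ΔT = P/(A₁E₁) + P/(A₂E₂).
|α₁ − α₂|·ΔT = 6.8×10⁻⁶ × 57 = 0.0003876.
1/(A₁E₁) + 1/(A₂E₂) = 1/(575×34×10³) + 1/(1800×196×10³) = 5.399×10⁻⁸ N⁻¹.
So P = 0.0003876 / 5.399×10⁻⁸ = 7.18 kN.

P ≈ 7.18 kN (tensile in the concrete)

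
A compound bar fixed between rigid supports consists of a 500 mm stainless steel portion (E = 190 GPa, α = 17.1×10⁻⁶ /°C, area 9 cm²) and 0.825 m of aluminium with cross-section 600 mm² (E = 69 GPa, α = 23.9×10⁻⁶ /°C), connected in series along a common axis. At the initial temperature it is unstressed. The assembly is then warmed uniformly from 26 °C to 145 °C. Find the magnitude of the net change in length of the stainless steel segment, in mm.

If the supports were absent, the total length change would be Σ αᵢΔT Lᵢ = 17.1×10⁻⁶×119×500 + 23.9×10⁻⁶×119×825 = 3.364 mm.
The rigid supports impose zero overall length change; the single axial force P common to all segments must satisfy P Σ Lᵢ/(AᵢEᵢ) = δ_free.
Σ Lᵢ/(AᵢEᵢ) = 500/(900×190×10³) + 825/(600×69×10³) = 2.285×10⁻⁵ mm/N.
P = 3.364 / 2.285×10⁻⁵ = 147200 N = 147.2 kN, compressive.
For the stainless steel segment, free thermal change = 17.1×10⁻⁶×119×500 = 1.017 mm and elastic change from P = 147200×500/(900×190×10³) = 0.4304 mm; these oppose, so the net change is 0.587 mm (segment lengthens).

|ΔL| ≈ 0.587 mm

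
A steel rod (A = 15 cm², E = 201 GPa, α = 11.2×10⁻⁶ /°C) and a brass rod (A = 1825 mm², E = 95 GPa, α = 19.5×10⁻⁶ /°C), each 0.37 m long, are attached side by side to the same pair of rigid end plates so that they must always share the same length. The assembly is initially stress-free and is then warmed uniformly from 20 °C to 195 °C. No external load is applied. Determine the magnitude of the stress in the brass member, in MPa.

σ ≈ 87.6 MPa (compressive)

The brass has the larger α, so on heating it would change length more than the steel if both were free. The rigid plates force a common final length, so the brass is put into compression and the steel into tension, with equal and opposite forces P (no external load).
Equating the net (thermal + elastic) strains gives |α₁ − α₂|·ΔT = P·[1/(A₁E₁) + 1/(A₂E₂)].
|α₁ − α₂|·ΔT = 8.3×10⁻⁶ × 175 = 0.001453.
1/(A₁E₁) + 1/(A₂E₂) = 1/(1500×201×10³) + 1/(1825×95×10³) = 9.085×10⁻⁹ N⁻¹.
So P = 0.001453 / 9.085×10⁻⁹ = 159.9 kN.
σ_{brass} = P/A₂ = 159900/1825 = 87.61 MPa, compressive.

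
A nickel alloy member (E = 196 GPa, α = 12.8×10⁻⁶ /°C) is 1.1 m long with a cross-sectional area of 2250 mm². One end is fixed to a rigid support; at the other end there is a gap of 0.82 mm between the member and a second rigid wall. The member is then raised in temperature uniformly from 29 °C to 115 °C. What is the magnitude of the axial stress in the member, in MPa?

Unrestrained expansion: δ_free = αΔT L = 12.8×10⁻⁶ × 86 × 1100 = 1.211 mm.
After closing the 0.82 mm clearance, 1.211 − 0.82 = 0.3909 mm of expansion remains to be suppressed by the wall.
That suppressed elongation corresponds to σ = E·Δ/L = 196×10³ × 0.3909/1100 = 69.65 MPa.

σ ≈ 69.6 MPa (compressive)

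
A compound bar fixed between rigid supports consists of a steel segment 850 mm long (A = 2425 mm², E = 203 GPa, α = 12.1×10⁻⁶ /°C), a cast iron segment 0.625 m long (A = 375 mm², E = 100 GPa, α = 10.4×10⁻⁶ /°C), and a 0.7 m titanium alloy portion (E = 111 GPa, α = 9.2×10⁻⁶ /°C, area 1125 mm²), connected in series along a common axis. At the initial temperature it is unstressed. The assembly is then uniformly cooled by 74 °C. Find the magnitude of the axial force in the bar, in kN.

With the walls removed the bar would change length by δ_free = Σ αᵢΔT Lᵢ = 12.1×10⁻⁶×74×850 + 10.4×10⁻⁶×74×625 + 9.2×10⁻⁶×74×700 = 1.719 mm.
The rigid supports impose zero overall length change; the single axial force P common to all segments must satisfy P Σ Lᵢ/(AᵢEᵢ) = δ_free.
The series flexibility is Σ Lᵢ/(AᵢEᵢ) = 850/(2425×203×10³) + 625/(375×100×10³) + 700/(1125×111×10³) = 2.4×10⁻⁵ mm/N.
Hence P = δ_free / Σ(L/AE) = 1.719/2.4×10⁻⁵ = 71.61 kN (tensile).

P ≈ 71.6 kN (tensile)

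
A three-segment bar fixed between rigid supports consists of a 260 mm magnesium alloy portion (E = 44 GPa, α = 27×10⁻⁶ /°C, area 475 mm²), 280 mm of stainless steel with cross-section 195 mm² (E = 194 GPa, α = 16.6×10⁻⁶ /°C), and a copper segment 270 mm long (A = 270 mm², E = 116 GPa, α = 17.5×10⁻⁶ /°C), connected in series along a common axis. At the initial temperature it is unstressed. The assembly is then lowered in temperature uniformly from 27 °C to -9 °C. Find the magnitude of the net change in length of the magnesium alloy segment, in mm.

With the walls removed the bar would change length by δ_free = Σ αᵢΔT Lᵢ = 27×10⁻⁶×36×260 + 16.6×10⁻⁶×36×280 + 17.5×10⁻⁶×36×270 = 0.5901 mm.
The walls prevent any net length change, so an axial force P (same in every segment) develops. Compatibility: P · Σ Lᵢ/(AᵢEᵢ) = δ_free.
Σ Lᵢ/(AᵢEᵢ) = 260/(475×44×10³) + 280/(195×194×10³) + 270/(270×116×10³) = 2.846×10⁻⁵ mm/N.
P = 0.5901 / 2.846×10⁻⁵ = 20730 N = 20.73 kN, tensile.
For the magnesium alloy segment, free thermal change = 27×10⁻⁶×36×260 = 0.2527 mm and elastic change from P = 20730×260/(475×44×10³) = 0.2579 mm; these oppose, so the net change is 0.00522 mm (segment lengthens).

|ΔL| ≈ 0.00522 mm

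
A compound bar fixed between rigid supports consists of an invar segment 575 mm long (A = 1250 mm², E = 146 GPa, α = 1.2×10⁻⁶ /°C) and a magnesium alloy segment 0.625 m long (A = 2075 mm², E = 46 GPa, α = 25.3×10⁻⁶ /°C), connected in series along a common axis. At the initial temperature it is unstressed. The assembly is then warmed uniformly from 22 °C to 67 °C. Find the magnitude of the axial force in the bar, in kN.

P ≈ 76.6 kN (compressive)

If the supports were absent, the total length change would be Σ αᵢΔT Lᵢ = 1.2×10⁻⁶×45×575 + 25.3×10⁻⁶×45×625 = 0.7426 mm.
Since the ends are fixed, an axial force P builds up, equal in every segment, with P · Σ Lᵢ/(AᵢEᵢ) = δ_free.
Σ Lᵢ/(AᵢEᵢ) = 575/(1250×146×10³) + 625/(2075×46×10³) = 9.699×10⁻⁶ mm/N.
So P = 0.7426 / 9.699×10⁻⁶ = 76.57 kN, compressive.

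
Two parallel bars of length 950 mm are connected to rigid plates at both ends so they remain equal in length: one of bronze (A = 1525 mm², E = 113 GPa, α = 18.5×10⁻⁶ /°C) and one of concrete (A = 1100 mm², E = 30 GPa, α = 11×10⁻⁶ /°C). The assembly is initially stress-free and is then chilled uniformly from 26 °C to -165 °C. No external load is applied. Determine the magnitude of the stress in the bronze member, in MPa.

The bronze has the larger α, so on cooling it would change length more than the concrete if both were free. The rigid plates force a common final length, so the bronze is put into tension and the concrete into compression, with equal and opposite forces P (no external load).
Setting the final lengths equal and cancelling L: (α₁ − α₂)ΔT = P/(A₁E₁) + P/(A₂E₂).
|α₁ − α₂|·ΔT = 7.5×10⁻⁶ × 191 = 0.001432.
1/(A₁E₁) + 1/(A₂E₂) = 1/(1525×113×10³) + 1/(1100×30×10³) = 3.611×10⁻⁸ N⁻¹.
So P = 0.001432 / 3.611×10⁻⁸ = 39.67 kN.
σ_{bronze} = P/A₁ = 39670/1525 = 26.02 MPa, tensile.

σ ≈ 26 MPa (tensile)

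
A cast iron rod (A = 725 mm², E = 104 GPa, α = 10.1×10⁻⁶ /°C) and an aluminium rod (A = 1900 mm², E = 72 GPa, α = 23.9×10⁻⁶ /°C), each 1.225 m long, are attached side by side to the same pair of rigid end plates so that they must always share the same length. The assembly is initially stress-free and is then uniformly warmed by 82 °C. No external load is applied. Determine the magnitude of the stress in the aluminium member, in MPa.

The aluminium has the larger α, so on heating it would change length more than the cast iron if both were free. The rigid plates force a common final length, so the aluminium is put into compression and the cast iron into tension, with equal and opposite forces P (no external load).
Setting the final lengths equal and cancelling L: (α₁ − α₂)ΔT = P/(A₁E₁) + P/(A₂E₂).
|α₁ − α₂|·ΔT = 13.8×10⁻⁶ × 82 = 0.001132.
1/(A₁E₁) + 1/(A₂E₂) = 1/(725×104×10³) + 1/(1900×72×10³) = 2.057×10⁻⁸ N⁻¹.
So P = 0.001132 / 2.057×10⁻⁸ = 55.01 kN.
σ_{aluminium} = P/A₂ = 55010/1900 = 28.95 MPa, compressive.

σ ≈ 29 MPa (compressive)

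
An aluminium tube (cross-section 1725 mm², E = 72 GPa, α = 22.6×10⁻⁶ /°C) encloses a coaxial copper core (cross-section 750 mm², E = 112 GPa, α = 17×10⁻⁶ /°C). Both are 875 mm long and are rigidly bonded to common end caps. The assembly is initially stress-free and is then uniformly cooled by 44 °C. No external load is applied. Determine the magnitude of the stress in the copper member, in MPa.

Both members must finish at the same length. With the larger α, the aluminium tends to over-contract; the plates restrain it, putting the aluminium in tension and the copper in compression. With no external load the two internal forces are equal and opposite, magnitude P.
Compatibility of the two members (thermal + elastic change equal): (α₁ − α₂)ΔT = P·[1/(A₁E₁) + 1/(A₂E₂)].
|α₁ − α₂|·ΔT = 5.6×10⁻⁶ × 44 = 0.0002464.
1/(A₁E₁) + 1/(A₂E₂) = 1/(1725×72×10³) + 1/(750×112×10³) = 1.996×10⁻⁸ N⁻¹.
So P = 0.0002464 / 1.996×10⁻⁸ = 12.35 kN.
σ_{copper} = P/A₂ = 12350/750 = 16.46 MPa, compressive.

σ ≈ 16.5 MPa (compressive)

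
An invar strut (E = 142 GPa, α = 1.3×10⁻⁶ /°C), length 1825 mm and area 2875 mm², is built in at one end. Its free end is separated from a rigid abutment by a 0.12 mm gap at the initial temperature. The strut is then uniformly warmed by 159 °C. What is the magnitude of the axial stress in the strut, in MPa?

σ ≈ 20 MPa (compressive)

Unrestrained expansion: δ_free = αΔT L = 1.3×10⁻⁶ × 159 × 1825 = 0.3772 mm.
The gap closes (δ_free > 0.12 mm) and the wall then resists a further 0.3772 − 0.12 = 0.2572 mm of expansion.
So σ = E(δ_free − g)/L = 142×10³ × 0.2572/1825 = 20.01 MPa.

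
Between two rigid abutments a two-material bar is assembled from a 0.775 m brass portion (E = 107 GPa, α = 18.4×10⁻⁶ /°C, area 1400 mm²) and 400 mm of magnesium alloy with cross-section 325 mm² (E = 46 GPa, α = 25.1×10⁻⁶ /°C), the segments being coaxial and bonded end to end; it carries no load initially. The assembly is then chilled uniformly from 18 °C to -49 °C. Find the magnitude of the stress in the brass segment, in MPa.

Free thermal contraction of the whole bar: Σ αᵢΔT Lᵢ = 18.4×10⁻⁶×67×775 + 25.1×10⁻⁶×67×400 = 1.628 mm.
Since the ends are fixed, an axial force P builds up, equal in every segment, with P · Σ Lᵢ/(AᵢEᵢ) = δ_free.
The series flexibility is Σ Lᵢ/(AᵢEᵢ) = 775/(1400×107×10³) + 400/(325×46×10³) = 3.193×10⁻⁵ mm/N.
So P = 1.628 / 3.193×10⁻⁵ = 50.99 kN, tensile.
σ_{brass} = P / A = 50990 / 1400 = 36.42 MPa.

σ ≈ 36.4 MPa (tensile)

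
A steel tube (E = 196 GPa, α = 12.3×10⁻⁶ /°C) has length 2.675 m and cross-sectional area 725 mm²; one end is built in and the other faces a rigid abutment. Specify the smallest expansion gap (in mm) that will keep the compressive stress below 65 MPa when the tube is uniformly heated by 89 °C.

g ≈ 2.04 mm

With no wall the tube would lengthen by αΔT L = 12.3×10⁻⁶ × 89 × 2675 = 2.928 mm.
A stress of 65 MPa corresponds to the wall pushing the tube back by σL/E = 65×2675/(196×10³) = 0.8871 mm.
The gap must absorb the remainder: g_min = 2.928 − 0.8871 = 2.041 mm.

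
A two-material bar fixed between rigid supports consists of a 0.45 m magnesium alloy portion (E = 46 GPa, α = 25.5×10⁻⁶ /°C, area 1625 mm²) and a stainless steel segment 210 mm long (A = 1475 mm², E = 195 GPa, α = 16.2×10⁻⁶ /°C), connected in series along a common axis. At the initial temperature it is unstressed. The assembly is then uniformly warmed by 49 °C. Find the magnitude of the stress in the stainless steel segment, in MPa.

If the supports were absent, the total length change would be Σ αᵢΔT Lᵢ = 25.5×10⁻⁶×49×450 + 16.2×10⁻⁶×49×210 = 0.729 mm.
The rigid supports impose zero overall length change; the single axial force P common to all segments must satisfy P Σ Lᵢ/(AᵢEᵢ) = δ_free.
Σ Lᵢ/(AᵢEᵢ) = 450/(1625×46×10³) + 210/(1475×195×10³) = 6.75×10⁻⁶ mm/N.
Hence P = δ_free / Σ(L/AE) = 0.729/6.75×10⁻⁶ = 108 kN (compressive).
σ_{stainless steel} = P / A = 108000 / 1475 = 73.22 MPa.

σ ≈ 73.2 MPa (compressive)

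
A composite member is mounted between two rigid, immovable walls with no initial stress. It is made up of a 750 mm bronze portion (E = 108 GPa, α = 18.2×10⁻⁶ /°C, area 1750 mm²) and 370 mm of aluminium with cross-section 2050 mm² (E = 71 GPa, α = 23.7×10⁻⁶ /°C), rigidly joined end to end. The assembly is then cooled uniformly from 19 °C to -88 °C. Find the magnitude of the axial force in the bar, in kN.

With the walls removed the bar would change length by δ_free = Σ αᵢΔT Lᵢ = 18.2×10⁻⁶×107×750 + 23.7×10⁻⁶×107×370 = 2.399 mm.
The rigid supports impose zero overall length change; the single axial force P common to all segments must satisfy P Σ Lᵢ/(AᵢEᵢ) = δ_free.
The series flexibility is Σ Lᵢ/(AᵢEᵢ) = 750/(1750×108×10³) + 370/(2050×71×10³) = 6.51×10⁻⁶ mm/N.
So P = 2.399 / 6.51×10⁻⁶ = 368.5 kN, tensile.

P ≈ 368 kN (tensile)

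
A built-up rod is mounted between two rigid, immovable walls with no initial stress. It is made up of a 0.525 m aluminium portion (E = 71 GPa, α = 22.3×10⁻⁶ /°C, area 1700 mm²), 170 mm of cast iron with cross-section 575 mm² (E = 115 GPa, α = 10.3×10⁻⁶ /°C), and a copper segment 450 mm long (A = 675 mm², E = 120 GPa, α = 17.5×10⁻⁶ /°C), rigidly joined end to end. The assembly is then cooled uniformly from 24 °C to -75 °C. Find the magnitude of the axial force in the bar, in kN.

If the supports were absent, the total length change would be Σ αᵢΔT Lᵢ = 22.3×10⁻⁶×99×525 + 10.3×10⁻⁶×99×170 + 17.5×10⁻⁶×99×450 = 2.112 mm.
The rigid supports impose zero overall length change; the single axial force P common to all segments must satisfy P Σ Lᵢ/(AᵢEᵢ) = δ_free.
The series flexibility is Σ Lᵢ/(AᵢEᵢ) = 525/(1700×71×10³) + 170/(575×115×10³) + 450/(675×120×10³) = 1.248×10⁻⁵ mm/N.
Hence P = δ_free / Σ(L/AE) = 2.112/1.248×10⁻⁵ = 169.3 kN (tensile).

P ≈ 169 kN (tensile)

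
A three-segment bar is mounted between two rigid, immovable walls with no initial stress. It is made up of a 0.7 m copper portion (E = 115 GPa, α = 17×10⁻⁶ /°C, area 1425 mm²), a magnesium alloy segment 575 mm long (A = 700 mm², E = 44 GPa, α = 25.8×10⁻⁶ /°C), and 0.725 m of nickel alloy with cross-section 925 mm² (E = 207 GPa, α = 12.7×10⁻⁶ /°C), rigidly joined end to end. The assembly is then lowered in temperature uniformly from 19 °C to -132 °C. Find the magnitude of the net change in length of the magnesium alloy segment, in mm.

|ΔL| ≈ 1.55 mm

If the supports were absent, the total length change would be Σ αᵢΔT Lᵢ = 17×10⁻⁶×151×700 + 25.8×10⁻⁶×151×575 + 12.7×10⁻⁶×151×725 = 5.427 mm.
Since the ends are fixed, an axial force P builds up, equal in every segment, with P · Σ Lᵢ/(AᵢEᵢ) = δ_free.
The series flexibility is Σ Lᵢ/(AᵢEᵢ) = 700/(1425×115×10³) + 575/(700×44×10³) + 725/(925×207×10³) = 2.673×10⁻⁵ mm/N.
So P = 5.427 / 2.673×10⁻⁵ = 203.1 kN, tensile.
For the magnesium alloy segment, free thermal change = 25.8×10⁻⁶×151×575 = 2.24 mm and elastic change from P = 203100×575/(700×44×10³) = 3.791 mm; these oppose, so the net change is 1.55 mm (segment lengthens).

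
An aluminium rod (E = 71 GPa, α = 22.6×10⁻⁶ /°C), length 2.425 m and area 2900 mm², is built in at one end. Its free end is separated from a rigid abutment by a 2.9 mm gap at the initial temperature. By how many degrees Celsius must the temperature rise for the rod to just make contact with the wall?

The gap closes when αΔT L = 2.9 mm, since the rod is still unstressed at that instant.
So ΔT = g/(αL) = 2.9/(22.6×10⁻⁶ × 2425) = 52.91 °C.

ΔT ≈ 52.9 °C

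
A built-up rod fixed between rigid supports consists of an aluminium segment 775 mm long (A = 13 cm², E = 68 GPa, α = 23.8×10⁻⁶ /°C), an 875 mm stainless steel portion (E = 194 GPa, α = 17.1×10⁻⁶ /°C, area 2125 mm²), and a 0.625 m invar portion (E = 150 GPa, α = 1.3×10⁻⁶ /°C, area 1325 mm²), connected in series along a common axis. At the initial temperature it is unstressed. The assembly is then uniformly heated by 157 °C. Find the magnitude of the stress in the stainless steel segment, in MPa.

σ ≈ 180 MPa (compressive)

With the walls removed the bar would change length by δ_free = Σ αᵢΔT Lᵢ = 23.8×10⁻⁶×157×775 + 17.1×10⁻⁶×157×875 + 1.3×10⁻⁶×157×625 = 5.373 mm.
Since the ends are fixed, an axial force P builds up, equal in every segment, with P · Σ Lᵢ/(AᵢEᵢ) = δ_free.
Σ Lᵢ/(AᵢEᵢ) = 775/(1300×68×10³) + 875/(2125×194×10³) + 625/(1325×150×10³) = 1.403×10⁻⁵ mm/N.
So P = 5.373 / 1.403×10⁻⁵ = 382.8 kN, compressive.
σ_{stainless steel} = P / A = 382800 / 2125 = 180.2 MPa.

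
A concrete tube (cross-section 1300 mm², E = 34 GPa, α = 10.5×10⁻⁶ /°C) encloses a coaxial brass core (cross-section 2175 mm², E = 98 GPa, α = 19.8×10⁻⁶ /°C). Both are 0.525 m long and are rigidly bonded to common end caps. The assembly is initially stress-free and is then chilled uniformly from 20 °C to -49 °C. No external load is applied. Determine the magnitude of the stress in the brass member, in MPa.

σ ≈ 10.8 MPa (tensile)

The brass has the larger α, so on cooling it would change length more than the concrete if both were free. The rigid plates force a common final length, so the brass is put into tension and the concrete into compression, with equal and opposite forces P (no external load).
Compatibility of the two members (thermal + elastic change equal): (α₁ − α₂)ΔT = P·[1/(A₁E₁) + 1/(A₂E₂)].
|α₁ − α₂|·ΔT = 9.3×10⁻⁶ × 69 = 0.0006417.
1/(A₁E₁) + 1/(A₂E₂) = 1/(1300×34×10³) + 1/(2175×98×10³) = 2.732×10⁻⁸ N⁻¹.
P = 0.0006417 / 2.732×10⁻⁸ = 23490 N = 23.49 kN.
σ_{brass} = P/A₂ = 23490/2175 = 10.8 MPa, tensile.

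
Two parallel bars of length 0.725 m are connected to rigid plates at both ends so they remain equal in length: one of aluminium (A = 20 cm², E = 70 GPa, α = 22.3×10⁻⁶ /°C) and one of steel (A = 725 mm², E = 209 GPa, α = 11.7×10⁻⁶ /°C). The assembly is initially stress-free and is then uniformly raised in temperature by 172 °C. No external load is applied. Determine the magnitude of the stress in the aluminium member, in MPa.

σ ≈ 66.3 MPa (compressive)

The aluminium has the larger α, so on heating it would change length more than the steel if both were free. The rigid plates force a common final length, so the aluminium is put into compression and the steel into tension, with equal and opposite forces P (no external load).
Setting the final lengths equal and cancelling L: (α₁ − α₂)ΔT = P/(A₁E₁) + P/(A₂E₂).
|α₁ − α₂|·ΔT = 10.6×10⁻⁶ × 172 = 0.001823.
1/(A₁E₁) + 1/(A₂E₂) = 1/(2000×70×10³) + 1/(725×209×10³) = 1.374×10⁻⁸ N⁻¹.
So P = 0.001823 / 1.374×10⁻⁸ = 132.7 kN.
σ_{aluminium} = P/A₁ = 132700/2000 = 66.33 MPa, compressive.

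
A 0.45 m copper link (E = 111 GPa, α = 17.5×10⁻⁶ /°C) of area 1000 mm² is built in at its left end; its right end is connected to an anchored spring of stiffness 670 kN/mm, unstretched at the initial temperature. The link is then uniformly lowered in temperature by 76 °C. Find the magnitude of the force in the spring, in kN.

P ≈ 108 kN

The unrestrained thermal change is αΔT L = 17.5×10⁻⁶ × 76 × 450 = 0.5985 mm.
Let P be the tensile force in the spring. The link extends elastically by PL/(AE) and the spring stretches by P/k; together these equal δ_free.
So P = δ_free / [L/(AE) + 1/k] = 0.5985 / [ 450/(1000×111×10³) + 1/(670×10³) ].
P = 0.5985 / 5.547×10⁻⁶ = 107900 N.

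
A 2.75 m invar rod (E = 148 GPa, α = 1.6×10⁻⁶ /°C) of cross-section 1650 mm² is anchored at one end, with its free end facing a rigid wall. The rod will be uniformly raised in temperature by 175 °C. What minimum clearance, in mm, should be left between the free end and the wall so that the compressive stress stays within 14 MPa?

g ≈ 0.51 mm

With no wall the rod would lengthen by αΔT L = 1.6×10⁻⁶ × 175 × 2750 = 0.77 mm.
At the allowable stress the elastic shortening the wall may impose is σL/E = 14 × 2750 / (148×10³) = 0.2601 mm.
The gap must absorb the remainder: g_min = 0.77 − 0.2601 = 0.5099 mm.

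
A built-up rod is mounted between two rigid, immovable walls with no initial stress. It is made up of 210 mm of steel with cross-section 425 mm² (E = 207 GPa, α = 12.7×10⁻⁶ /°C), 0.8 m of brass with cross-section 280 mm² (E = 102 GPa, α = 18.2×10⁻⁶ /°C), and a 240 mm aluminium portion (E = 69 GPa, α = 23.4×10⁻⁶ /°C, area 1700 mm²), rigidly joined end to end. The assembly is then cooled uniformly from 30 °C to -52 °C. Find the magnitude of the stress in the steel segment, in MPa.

If the supports were absent, the total length change would be Σ αᵢΔT Lᵢ = 12.7×10⁻⁶×82×210 + 18.2×10⁻⁶×82×800 + 23.4×10⁻⁶×82×240 = 1.873 mm.
The walls prevent any net length change, so an axial force P (same in every segment) develops. Compatibility: P · Σ Lᵢ/(AᵢEᵢ) = δ_free.
The series flexibility is Σ Lᵢ/(AᵢEᵢ) = 210/(425×207×10³) + 800/(280×102×10³) + 240/(1700×69×10³) = 3.244×10⁻⁵ mm/N.
So P = 1.873 / 3.244×10⁻⁵ = 57.73 kN, tensile.
σ_{steel} = P / A = 57730 / 425 = 135.8 MPa.

σ ≈ 136 MPa (tensile)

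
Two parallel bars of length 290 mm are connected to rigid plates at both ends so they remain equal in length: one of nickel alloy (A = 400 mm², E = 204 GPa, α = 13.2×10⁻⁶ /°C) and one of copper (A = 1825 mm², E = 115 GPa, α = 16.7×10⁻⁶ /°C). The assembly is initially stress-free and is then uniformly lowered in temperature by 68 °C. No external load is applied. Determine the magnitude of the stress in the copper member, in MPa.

σ ≈ 7.66 MPa (tensile)

Equilibrium of a rigid end plate with no external load gives equal and opposite internal forces ±P in the two members. Since α_{copper} > α_{nickel alloy}, cooling drives the copper into tension and the nickel alloy into compression.
Setting the final lengths equal and cancelling L: (α₁ − α₂)ΔT = P/(A₁E₁) + P/(A₂E₂).
|α₁ − α₂|·ΔT = 3.5×10⁻⁶ × 68 = 0.000238.
1/(A₁E₁) + 1/(A₂E₂) = 1/(400×204×10³) + 1/(1825×115×10³) = 1.702×10⁻⁸ N⁻¹.
So P = 0.000238 / 1.702×10⁻⁸ = 13.98 kN.
σ_{copper} = P/A₂ = 13980/1825 = 7.662 MPa, tensile.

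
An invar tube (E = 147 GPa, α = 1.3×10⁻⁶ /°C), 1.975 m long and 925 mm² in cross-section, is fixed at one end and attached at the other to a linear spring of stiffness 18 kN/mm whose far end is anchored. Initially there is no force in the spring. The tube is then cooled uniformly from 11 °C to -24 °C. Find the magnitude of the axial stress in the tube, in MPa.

The unrestrained thermal change is αΔT L = 1.3×10⁻⁶ × 35 × 1975 = 0.08986 mm.
With a force P in the spring, the elastic change of the tube is PL/(AE) and that of the spring is P/k; compatibility requires their sum to equal δ_free.
P [ L/(AE) + 1/k ] = δ_free → P [ 1975/(925×147×10³) + 1/(18×10³) ] = 0.08986.
P = 0.08986 / 7.008×10⁻⁵ = 1282 N.
σ = P/A = 1282/925 = 1.386 MPa.

σ ≈ 1.39 MPa (tensile)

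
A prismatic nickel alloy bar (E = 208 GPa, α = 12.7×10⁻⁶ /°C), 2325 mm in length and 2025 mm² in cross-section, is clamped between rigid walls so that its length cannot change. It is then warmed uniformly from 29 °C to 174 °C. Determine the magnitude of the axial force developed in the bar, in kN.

P ≈ 776 kN (compressive)

With zero net strain, σ = E·αΔT = 208 GPa × 12.7×10⁻⁶ × 145 = 383 MPa.
P = AEαΔT = 2025 × 208×10³ × 12.7×10⁻⁶ × 145 = 775.6 kN (compressive).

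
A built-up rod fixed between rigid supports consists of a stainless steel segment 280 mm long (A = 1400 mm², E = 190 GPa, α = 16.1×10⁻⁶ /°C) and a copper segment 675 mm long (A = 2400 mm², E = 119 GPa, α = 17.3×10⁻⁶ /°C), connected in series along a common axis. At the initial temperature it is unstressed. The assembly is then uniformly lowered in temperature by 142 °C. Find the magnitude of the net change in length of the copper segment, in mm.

Free thermal contraction of the whole bar: Σ αᵢΔT Lᵢ = 16.1×10⁻⁶×142×280 + 17.3×10⁻⁶×142×675 = 2.298 mm.
Since the ends are fixed, an axial force P builds up, equal in every segment, with P · Σ Lᵢ/(AᵢEᵢ) = δ_free.
The series flexibility is Σ Lᵢ/(AᵢEᵢ) = 280/(1400×190×10³) + 675/(2400×119×10³) = 3.416×10⁻⁶ mm/N.
Hence P = δ_free / Σ(L/AE) = 2.298/3.416×10⁻⁶ = 672.8 kN (tensile).
For the copper segment, free thermal change = 17.3×10⁻⁶×142×675 = 1.658 mm and elastic change from P = 672800×675/(2400×119×10³) = 1.59 mm; these oppose, so the net change is 0.0681 mm (segment shortens).

|ΔL| ≈ 0.0681 mm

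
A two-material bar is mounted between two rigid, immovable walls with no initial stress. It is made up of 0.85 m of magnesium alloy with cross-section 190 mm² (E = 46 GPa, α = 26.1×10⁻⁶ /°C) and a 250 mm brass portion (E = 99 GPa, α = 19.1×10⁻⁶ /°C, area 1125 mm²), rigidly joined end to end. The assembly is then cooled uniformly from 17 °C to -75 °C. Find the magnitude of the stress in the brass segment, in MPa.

With the walls removed the bar would change length by δ_free = Σ αᵢΔT Lᵢ = 26.1×10⁻⁶×92×850 + 19.1×10⁻⁶×92×250 = 2.48 mm.
The rigid supports impose zero overall length change; the single axial force P common to all segments must satisfy P Σ Lᵢ/(AᵢEᵢ) = δ_free.
The series flexibility is Σ Lᵢ/(AᵢEᵢ) = 850/(190×46×10³) + 250/(1125×99×10³) = 9.95×10⁻⁵ mm/N.
So P = 2.48 / 9.95×10⁻⁵ = 24.93 kN, tensile.
σ_{brass} = P / A = 24930 / 1125 = 22.16 MPa.

σ ≈ 22.2 MPa (tensile)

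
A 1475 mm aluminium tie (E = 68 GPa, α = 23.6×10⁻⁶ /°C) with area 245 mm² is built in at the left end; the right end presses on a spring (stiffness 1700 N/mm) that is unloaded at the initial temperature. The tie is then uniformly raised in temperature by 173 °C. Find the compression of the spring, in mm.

δ ≈ 5.23 mm

The unrestrained thermal change is αΔT L = 23.6×10⁻⁶ × 173 × 1475 = 6.022 mm.
With a force P in the spring, the elastic change of the tie is PL/(AE) and that of the spring is P/k; compatibility requires their sum to equal δ_free.
So P = δ_free / [L/(AE) + 1/k] = 6.022 / [ 1475/(245×68×10³) + 1/(1700) ].
P = 6.022 / 0.0006768 = 8898 N.
Spring compression = P/k = 8898/(1700) = 5.234 mm.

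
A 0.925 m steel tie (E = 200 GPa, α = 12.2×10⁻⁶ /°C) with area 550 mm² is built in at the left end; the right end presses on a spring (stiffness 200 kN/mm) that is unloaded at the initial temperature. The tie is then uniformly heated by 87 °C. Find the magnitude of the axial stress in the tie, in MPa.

Free thermal expansion: δ_free = αΔT L = 12.2×10⁻⁶ × 87 × 925 = 0.9818 mm.
Let P be the compressive force at the spring. The tie shortens elastically by PL/(AE) and the spring compresses by P/k; together these equal δ_free.
So P = δ_free / [L/(AE) + 1/k] = 0.9818 / [ 925/(550×200×10³) + 1/(200×10³) ].
P = 0.9818 / 1.341×10⁻⁵ = 73220 N.
σ = P/A = 73220/550 = 133.1 MPa.

σ ≈ 133 MPa (compressive)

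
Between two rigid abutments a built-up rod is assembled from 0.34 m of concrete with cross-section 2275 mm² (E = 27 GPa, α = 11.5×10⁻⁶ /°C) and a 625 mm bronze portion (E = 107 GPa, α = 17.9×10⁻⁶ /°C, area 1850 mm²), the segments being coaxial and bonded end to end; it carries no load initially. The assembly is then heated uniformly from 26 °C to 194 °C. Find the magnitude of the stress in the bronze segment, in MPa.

If the supports were absent, the total length change would be Σ αᵢΔT Lᵢ = 11.5×10⁻⁶×168×340 + 17.9×10⁻⁶×168×625 = 2.536 mm.
The walls prevent any net length change, so an axial force P (same in every segment) develops. Compatibility: P · Σ Lᵢ/(AᵢEᵢ) = δ_free.
The series flexibility is Σ Lᵢ/(AᵢEᵢ) = 340/(2275×27×10³) + 625/(1850×107×10³) = 8.693×10⁻⁶ mm/N.
So P = 2.536 / 8.693×10⁻⁶ = 291.8 kN, compressive.
σ_{bronze} = P / A = 291800 / 1850 = 157.7 MPa.

σ ≈ 158 MPa (compressive)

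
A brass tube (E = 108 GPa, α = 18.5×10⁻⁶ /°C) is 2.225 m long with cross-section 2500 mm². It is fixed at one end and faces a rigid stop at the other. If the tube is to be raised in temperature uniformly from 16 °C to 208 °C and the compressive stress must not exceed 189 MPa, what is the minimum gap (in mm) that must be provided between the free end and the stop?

With no wall the tube would lengthen by αΔT L = 18.5×10⁻⁶ × 192 × 2225 = 7.903 mm.
At the allowable stress the elastic shortening the wall may impose is σL/E = 189 × 2225 / (108×10³) = 3.894 mm.
So the gap has to take up the difference, g_min = δ_free − σL/E = 7.903 − 3.894 = 4.009 mm.

g ≈ 4.01 mm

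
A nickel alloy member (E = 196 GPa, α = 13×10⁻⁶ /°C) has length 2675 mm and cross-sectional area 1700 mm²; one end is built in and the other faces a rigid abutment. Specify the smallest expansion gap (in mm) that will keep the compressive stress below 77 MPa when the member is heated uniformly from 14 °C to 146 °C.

g ≈ 3.54 mm

Free expansion if unrestrained: δ_free = αΔT L = 13×10⁻⁶ × 132 × 2675 = 4.59 mm.
A stress of 77 MPa corresponds to the wall pushing the member back by σL/E = 77×2675/(196×10³) = 1.051 mm.
So the gap has to take up the difference, g_min = δ_free − σL/E = 4.59 − 1.051 = 3.539 mm.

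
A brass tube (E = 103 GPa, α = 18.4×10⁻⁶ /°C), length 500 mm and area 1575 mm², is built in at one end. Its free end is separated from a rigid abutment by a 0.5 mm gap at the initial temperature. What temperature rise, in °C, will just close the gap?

Contact occurs when the free expansion equals the gap: αΔT L = 0.5 mm.
So ΔT = g/(αL) = 0.5/(18.4×10⁻⁶ × 500) = 54.35 °C.

ΔT ≈ 54.3 °C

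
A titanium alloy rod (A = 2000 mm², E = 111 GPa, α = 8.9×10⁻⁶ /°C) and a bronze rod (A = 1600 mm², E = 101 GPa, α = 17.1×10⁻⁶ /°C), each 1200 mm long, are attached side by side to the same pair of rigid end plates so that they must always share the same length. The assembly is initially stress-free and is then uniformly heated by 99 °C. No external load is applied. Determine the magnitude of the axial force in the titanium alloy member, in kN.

The bronze has the larger α, so on heating it would change length more than the titanium alloy if both were free. The rigid plates force a common final length, so the bronze is put into compression and the titanium alloy into tension, with equal and opposite forces P (no external load).
Setting the final lengths equal and cancelling L: (α₁ − α₂)ΔT = P/(A₁E₁) + P/(A₂E₂).
|α₁ − α₂|·ΔT = 8.2×10⁻⁶ × 99 = 0.0008118.
1/(A₁E₁) + 1/(A₂E₂) = 1/(2000×111×10³) + 1/(1600×101×10³) = 1.069×10⁻⁸ N⁻¹.
P = 0.0008118 / 1.069×10⁻⁸ = 75920 N = 75.92 kN.

P ≈ 75.9 kN (tensile in the titanium alloy)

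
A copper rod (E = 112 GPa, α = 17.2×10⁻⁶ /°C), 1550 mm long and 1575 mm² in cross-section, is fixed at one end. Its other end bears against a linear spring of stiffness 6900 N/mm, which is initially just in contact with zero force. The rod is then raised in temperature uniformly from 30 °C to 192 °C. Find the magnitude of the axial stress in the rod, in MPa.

σ ≈ 17.8 MPa (compressive)

The unrestrained thermal change is αΔT L = 17.2×10⁻⁶ × 162 × 1550 = 4.319 mm.
With a force P in the spring, the elastic change of the rod is PL/(AE) and that of the spring is P/k; compatibility requires their sum to equal δ_free.
P [ L/(AE) + 1/k ] = δ_free → P [ 1550/(1575×112×10³) + 1/(6900) ] = 4.319.
P = 4.319 / 0.0001537 = 28100 N.
σ = P/A = 28100/1575 = 17.84 MPa.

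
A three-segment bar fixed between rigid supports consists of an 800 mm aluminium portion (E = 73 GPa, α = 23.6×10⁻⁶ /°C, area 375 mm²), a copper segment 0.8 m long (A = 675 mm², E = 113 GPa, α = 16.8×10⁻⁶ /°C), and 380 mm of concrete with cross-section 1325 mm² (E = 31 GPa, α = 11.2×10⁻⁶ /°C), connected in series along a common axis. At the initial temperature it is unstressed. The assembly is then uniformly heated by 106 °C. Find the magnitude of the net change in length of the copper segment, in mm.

|ΔL| ≈ 0.594 mm

With the walls removed the bar would change length by δ_free = Σ αᵢΔT Lᵢ = 23.6×10⁻⁶×106×800 + 16.8×10⁻⁶×106×800 + 11.2×10⁻⁶×106×380 = 3.877 mm.
The walls prevent any net length change, so an axial force P (same in every segment) develops. Compatibility: P · Σ Lᵢ/(AᵢEᵢ) = δ_free.
Σ Lᵢ/(AᵢEᵢ) = 800/(375×73×10³) + 800/(675×113×10³) + 380/(1325×31×10³) = 4.896×10⁻⁵ mm/N.
Hence P = δ_free / Σ(L/AE) = 3.877/4.896×10⁻⁵ = 79.18 kN (compressive).
For the copper segment, free thermal change = 16.8×10⁻⁶×106×800 = 1.425 mm and elastic change from P = 79180×800/(675×113×10³) = 0.8305 mm; these oppose, so the net change is 0.594 mm (segment lengthens).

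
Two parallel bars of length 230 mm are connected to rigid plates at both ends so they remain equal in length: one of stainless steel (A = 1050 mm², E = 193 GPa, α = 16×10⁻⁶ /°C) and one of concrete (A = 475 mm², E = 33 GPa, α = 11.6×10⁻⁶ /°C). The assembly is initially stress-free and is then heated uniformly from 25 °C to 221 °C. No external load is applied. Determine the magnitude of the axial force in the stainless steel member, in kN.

The stainless steel has the larger α, so on heating it would change length more than the concrete if both were free. The rigid plates force a common final length, so the stainless steel is put into compression and the concrete into tension, with equal and opposite forces P (no external load).
Compatibility of the two members (thermal + elastic change equal): (α₁ − α₂)ΔT = P·[1/(A₁E₁) + 1/(A₂E₂)].
|α₁ − α₂|·ΔT = 4.4×10⁻⁶ × 196 = 0.0008624.
1/(A₁E₁) + 1/(A₂E₂) = 1/(1050×193×10³) + 1/(475×33×10³) = 6.873×10⁻⁸ N⁻¹.
So P = 0.0008624 / 6.873×10⁻⁸ = 12.55 kN.

P ≈ 12.5 kN (compressive in the stainless steel)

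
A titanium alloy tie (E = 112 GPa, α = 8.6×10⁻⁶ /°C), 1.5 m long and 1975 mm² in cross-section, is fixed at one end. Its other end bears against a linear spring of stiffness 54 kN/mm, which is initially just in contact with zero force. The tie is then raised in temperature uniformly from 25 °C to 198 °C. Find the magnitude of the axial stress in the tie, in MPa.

σ ≈ 44.7 MPa (compressive)

Free thermal expansion: δ_free = αΔT L = 8.6×10⁻⁶ × 173 × 1500 = 2.232 mm.
With a force P in the spring, the elastic change of the tie is PL/(AE) and that of the spring is P/k; compatibility requires their sum to equal δ_free.
P [ L/(AE) + 1/k ] = δ_free → P [ 1500/(1975×112×10³) + 1/(54×10³) ] = 2.232.
P = 2.232 / 2.53×10⁻⁵ = 88210 N.
σ = P/A = 88210/1975 = 44.66 MPa.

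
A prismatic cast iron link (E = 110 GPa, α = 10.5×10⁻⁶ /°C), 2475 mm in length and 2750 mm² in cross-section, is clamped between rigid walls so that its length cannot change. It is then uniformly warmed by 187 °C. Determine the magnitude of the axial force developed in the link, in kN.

P ≈ 594 kN (compressive)

The ends cannot move, so σ = EαΔT = 110×10³ × 10.5×10⁻⁶ × 187 = 216 MPa.
Then P = σA = 216 × 2750 mm² = 594 kN, compressive.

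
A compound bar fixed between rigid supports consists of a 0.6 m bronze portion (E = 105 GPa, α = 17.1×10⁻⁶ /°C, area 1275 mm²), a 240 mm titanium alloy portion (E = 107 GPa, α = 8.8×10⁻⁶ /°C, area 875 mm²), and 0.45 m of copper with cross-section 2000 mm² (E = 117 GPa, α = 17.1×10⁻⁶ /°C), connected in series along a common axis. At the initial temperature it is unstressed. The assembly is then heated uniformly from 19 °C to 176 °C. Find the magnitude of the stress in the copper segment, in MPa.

Free thermal expansion of the whole bar: Σ αᵢΔT Lᵢ = 17.1×10⁻⁶×157×600 + 8.8×10⁻⁶×157×240 + 17.1×10⁻⁶×157×450 = 3.151 mm.
The walls prevent any net length change, so an axial force P (same in every segment) develops. Compatibility: P · Σ Lᵢ/(AᵢEᵢ) = δ_free.
The series flexibility is Σ Lᵢ/(AᵢEᵢ) = 600/(1275×105×10³) + 240/(875×107×10³) + 450/(2000×117×10³) = 8.968×10⁻⁶ mm/N.
So P = 3.151 / 8.968×10⁻⁶ = 351.3 kN, compressive.
σ_{copper} = P / A = 351300 / 2000 = 175.6 MPa.

σ ≈ 176 MPa (compressive)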